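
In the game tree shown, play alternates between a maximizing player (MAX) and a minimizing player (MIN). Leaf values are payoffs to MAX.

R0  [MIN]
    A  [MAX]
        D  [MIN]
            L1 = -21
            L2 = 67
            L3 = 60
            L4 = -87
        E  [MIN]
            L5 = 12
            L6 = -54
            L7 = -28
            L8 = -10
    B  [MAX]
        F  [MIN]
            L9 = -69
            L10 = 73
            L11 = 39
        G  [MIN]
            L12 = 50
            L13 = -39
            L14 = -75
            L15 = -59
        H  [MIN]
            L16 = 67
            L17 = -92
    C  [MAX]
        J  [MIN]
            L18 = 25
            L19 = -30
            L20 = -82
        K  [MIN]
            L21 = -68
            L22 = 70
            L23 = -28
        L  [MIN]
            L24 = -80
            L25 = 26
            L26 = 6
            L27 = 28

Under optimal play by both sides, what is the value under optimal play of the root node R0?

D (MIN): min(-21, 67, 60, -87) = -87
E (MIN): min(12, -54, -28, -10) = -54
A (MAX): max(-87, -54) = -54
F (MIN): min(-69, 73, 39) = -69
G (MIN): min(50, -39, -75, -59) = -75
H (MIN): min(67, -92) = -92
B (MAX): max(-69, -75, -92) = -69
J (MIN): min(25, -30, -82) = -82
K (MIN): min(-68, 70, -28) = -68
L (MIN): min(-80, 26, 6, 28) = -80
C (MAX): max(-82, -68, -80) = -68
R0 (MIN): min(-54, -69, -68) = -69

-69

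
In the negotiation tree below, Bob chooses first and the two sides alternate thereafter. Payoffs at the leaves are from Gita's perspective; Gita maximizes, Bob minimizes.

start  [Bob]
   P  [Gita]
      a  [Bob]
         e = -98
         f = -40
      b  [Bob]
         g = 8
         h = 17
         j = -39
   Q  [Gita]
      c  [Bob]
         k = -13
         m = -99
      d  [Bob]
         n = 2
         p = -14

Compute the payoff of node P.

a (Bob): min(-98, -40) = -98
b (Bob): min(8, 17, -39) = -39
P (Gita): max(-98, -39) = -39

-39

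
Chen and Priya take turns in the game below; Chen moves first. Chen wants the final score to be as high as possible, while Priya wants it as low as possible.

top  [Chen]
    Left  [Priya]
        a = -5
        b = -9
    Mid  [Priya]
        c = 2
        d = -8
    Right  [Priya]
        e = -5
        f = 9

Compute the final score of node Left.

Left (Priya): min(-5, -9) = -9

-9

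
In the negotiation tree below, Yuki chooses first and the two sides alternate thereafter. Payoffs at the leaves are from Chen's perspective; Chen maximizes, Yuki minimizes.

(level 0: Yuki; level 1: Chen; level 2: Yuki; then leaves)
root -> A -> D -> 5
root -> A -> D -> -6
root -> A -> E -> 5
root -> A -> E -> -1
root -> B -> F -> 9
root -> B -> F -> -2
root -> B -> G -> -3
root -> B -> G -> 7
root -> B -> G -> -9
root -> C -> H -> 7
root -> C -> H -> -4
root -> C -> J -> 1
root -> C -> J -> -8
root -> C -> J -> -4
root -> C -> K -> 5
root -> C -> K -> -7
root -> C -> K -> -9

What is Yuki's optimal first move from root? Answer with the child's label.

D (Yuki): min(5, -6) = -6
E (Yuki): min(5, -1) = -1
A (Chen): max(-6, -1) = -1
F (Yuki): min(9, -2) = -2
G (Yuki): min(-3, 7, -9) = -9
B (Chen): max(-2, -9) = -2
H (Yuki): min(7, -4) = -4
J (Yuki): min(1, -8, -4) = -8
K (Yuki): min(5, -7, -9) = -9
C (Chen): max(-4, -8, -9) = -4
root (Yuki): min(-1, -2, -4) = -4
Yuki at root wants the lowest of {A=-1, B=-2, C=-4}, so chooses C.

C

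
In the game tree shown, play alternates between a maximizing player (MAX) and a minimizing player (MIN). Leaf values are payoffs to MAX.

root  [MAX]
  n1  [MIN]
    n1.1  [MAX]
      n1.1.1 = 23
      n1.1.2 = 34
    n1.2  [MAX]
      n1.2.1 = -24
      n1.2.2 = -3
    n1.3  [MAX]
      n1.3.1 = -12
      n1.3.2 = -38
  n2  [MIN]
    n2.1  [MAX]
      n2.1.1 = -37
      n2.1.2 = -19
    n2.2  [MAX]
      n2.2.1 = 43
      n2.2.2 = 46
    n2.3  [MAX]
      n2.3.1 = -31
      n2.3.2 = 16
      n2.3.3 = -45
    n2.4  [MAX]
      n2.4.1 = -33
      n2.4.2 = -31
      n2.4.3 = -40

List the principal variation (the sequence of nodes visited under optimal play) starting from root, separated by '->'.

root -> n1 -> n1.3 -> n1.3.1

n1.1 (MAX): max(23, 34) = 34
n1.2 (MAX): max(-24, -3) = -3
n1.3 (MAX): max(-12, -38) = -12
n1 (MIN): min(34, -3, -12) = -12
n2.1 (MAX): max(-37, -19) = -19
n2.2 (MAX): max(43, 46) = 46
n2.3 (MAX): max(-31, 16, -45) = 16
n2.4 (MAX): max(-33, -31, -40) = -31
n2 (MIN): min(-19, 46, 16, -31) = -31
root (MAX): max(-12, -31) = -12
At root, MAX picks n1 (highest: -12).
At n1, MIN picks n1.3 (lowest: -12).
At n1.3, MAX picks n1.3.1 (highest: -12).
Terminal value -12.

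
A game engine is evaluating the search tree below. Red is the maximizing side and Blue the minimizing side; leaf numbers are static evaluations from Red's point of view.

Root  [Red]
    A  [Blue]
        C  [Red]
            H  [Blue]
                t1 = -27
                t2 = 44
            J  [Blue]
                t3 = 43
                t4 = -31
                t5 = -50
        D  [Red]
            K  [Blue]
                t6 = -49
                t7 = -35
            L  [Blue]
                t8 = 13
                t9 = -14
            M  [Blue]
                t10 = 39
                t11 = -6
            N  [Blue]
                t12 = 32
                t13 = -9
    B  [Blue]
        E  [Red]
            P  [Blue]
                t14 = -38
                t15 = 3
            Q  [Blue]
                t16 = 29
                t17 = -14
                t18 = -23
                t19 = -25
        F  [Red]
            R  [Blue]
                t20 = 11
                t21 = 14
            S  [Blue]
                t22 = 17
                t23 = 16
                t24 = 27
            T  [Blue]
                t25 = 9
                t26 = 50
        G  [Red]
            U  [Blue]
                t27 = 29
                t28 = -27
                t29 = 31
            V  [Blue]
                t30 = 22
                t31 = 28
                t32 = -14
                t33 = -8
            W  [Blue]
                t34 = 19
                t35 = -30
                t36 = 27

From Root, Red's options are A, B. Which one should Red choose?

H (Blue): min(-27, 44) = -27
J (Blue): min(43, -31, -50) = -50
C (Red): max(-27, -50) = -27
K (Blue): min(-49, -35) = -49
L (Blue): min(13, -14) = -14
M (Blue): min(39, -6) = -6
N (Blue): min(32, -9) = -9
D (Red): max(-49, -14, -6, -9) = -6
A (Blue): min(-27, -6) = -27
P (Blue): min(-38, 3) = -38
Q (Blue): min(29, -14, -23, -25) = -25
E (Red): max(-38, -25) = -25
R (Blue): min(11, 14) = 11
S (Blue): min(17, 16, 27) = 16
T (Blue): min(9, 50) = 9
F (Red): max(11, 16, 9) = 16
U (Blue): min(29, -27, 31) = -27
V (Blue): min(22, 28, -14, -8) = -14
W (Blue): min(19, -30, 27) = -30
G (Red): max(-27, -14, -30) = -14
B (Blue): min(-25, 16, -14) = -25
Root (Red): max(-27, -25) = -25
Red at Root wants the highest of {A=-27, B=-25}, so chooses B.

B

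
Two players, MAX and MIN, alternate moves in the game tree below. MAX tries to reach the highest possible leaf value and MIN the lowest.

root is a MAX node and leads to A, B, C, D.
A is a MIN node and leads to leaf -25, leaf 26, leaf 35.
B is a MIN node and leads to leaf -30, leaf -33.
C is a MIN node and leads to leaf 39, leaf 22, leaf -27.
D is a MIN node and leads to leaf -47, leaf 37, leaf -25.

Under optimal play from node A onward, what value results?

A (MIN): min(-25, 26, 35) = -25

-25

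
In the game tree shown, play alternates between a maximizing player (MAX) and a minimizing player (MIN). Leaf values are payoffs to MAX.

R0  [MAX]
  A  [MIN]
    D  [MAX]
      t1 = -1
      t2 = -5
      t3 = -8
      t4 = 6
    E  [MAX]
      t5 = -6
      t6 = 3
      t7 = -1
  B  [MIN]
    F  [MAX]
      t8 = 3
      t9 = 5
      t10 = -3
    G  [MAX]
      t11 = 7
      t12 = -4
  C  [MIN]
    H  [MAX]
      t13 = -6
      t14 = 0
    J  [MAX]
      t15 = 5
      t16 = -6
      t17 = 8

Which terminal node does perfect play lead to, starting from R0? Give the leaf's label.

D (MAX): max(-1, -5, -8, 6) = 6
E (MAX): max(-6, 3, -1) = 3
A (MIN): min(6, 3) = 3
F (MAX): max(3, 5, -3) = 5
G (MAX): max(7, -4) = 7
B (MIN): min(5, 7) = 5
H (MAX): max(-6, 0) = 0
J (MAX): max(5, -6, 8) = 8
C (MIN): min(0, 8) = 0
R0 (MAX): max(3, 5, 0) = 5
At R0, MAX picks B (highest: 5).
At B, MIN picks F (lowest: 5).
At F, MAX picks t9 (highest: 5).
Terminal value 5.

t9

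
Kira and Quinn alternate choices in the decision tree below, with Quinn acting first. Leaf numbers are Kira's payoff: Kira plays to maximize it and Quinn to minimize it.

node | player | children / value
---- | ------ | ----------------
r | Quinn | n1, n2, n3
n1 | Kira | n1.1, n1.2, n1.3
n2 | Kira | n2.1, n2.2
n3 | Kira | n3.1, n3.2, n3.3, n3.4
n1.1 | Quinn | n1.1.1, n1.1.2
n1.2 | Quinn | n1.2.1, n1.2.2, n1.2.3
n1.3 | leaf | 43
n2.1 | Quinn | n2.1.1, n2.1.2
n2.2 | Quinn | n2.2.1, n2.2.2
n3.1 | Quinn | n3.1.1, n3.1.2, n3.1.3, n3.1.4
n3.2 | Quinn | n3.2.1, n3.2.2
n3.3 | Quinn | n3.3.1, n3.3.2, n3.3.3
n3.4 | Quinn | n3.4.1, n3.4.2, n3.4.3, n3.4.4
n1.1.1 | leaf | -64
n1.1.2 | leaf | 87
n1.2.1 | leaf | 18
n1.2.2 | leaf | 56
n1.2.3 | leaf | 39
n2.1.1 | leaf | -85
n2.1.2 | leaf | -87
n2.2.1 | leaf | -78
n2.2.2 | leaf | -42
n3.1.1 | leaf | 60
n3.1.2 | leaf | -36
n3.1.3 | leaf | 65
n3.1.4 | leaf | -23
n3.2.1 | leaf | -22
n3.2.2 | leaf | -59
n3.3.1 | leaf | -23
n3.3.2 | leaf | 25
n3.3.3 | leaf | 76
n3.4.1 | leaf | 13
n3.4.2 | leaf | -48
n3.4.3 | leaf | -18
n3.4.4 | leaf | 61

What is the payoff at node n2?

-78

n2.1 (Quinn): min(-85, -87) = -87
n2.2 (Quinn): min(-78, -42) = -78
n2 (Kira): max(-87, -78) = -78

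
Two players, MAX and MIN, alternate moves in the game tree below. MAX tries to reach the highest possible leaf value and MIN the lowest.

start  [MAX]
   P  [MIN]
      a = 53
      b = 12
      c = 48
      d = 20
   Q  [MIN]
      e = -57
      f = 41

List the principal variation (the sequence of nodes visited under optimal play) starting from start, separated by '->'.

start -> P -> b

P (MIN): min(53, 12, 48, 20) = 12
Q (MIN): min(-57, 41) = -57
start (MAX): max(12, -57) = 12
At start, MAX picks P (highest: 12).
At P, MIN picks b (lowest: 12).
Terminal value 12.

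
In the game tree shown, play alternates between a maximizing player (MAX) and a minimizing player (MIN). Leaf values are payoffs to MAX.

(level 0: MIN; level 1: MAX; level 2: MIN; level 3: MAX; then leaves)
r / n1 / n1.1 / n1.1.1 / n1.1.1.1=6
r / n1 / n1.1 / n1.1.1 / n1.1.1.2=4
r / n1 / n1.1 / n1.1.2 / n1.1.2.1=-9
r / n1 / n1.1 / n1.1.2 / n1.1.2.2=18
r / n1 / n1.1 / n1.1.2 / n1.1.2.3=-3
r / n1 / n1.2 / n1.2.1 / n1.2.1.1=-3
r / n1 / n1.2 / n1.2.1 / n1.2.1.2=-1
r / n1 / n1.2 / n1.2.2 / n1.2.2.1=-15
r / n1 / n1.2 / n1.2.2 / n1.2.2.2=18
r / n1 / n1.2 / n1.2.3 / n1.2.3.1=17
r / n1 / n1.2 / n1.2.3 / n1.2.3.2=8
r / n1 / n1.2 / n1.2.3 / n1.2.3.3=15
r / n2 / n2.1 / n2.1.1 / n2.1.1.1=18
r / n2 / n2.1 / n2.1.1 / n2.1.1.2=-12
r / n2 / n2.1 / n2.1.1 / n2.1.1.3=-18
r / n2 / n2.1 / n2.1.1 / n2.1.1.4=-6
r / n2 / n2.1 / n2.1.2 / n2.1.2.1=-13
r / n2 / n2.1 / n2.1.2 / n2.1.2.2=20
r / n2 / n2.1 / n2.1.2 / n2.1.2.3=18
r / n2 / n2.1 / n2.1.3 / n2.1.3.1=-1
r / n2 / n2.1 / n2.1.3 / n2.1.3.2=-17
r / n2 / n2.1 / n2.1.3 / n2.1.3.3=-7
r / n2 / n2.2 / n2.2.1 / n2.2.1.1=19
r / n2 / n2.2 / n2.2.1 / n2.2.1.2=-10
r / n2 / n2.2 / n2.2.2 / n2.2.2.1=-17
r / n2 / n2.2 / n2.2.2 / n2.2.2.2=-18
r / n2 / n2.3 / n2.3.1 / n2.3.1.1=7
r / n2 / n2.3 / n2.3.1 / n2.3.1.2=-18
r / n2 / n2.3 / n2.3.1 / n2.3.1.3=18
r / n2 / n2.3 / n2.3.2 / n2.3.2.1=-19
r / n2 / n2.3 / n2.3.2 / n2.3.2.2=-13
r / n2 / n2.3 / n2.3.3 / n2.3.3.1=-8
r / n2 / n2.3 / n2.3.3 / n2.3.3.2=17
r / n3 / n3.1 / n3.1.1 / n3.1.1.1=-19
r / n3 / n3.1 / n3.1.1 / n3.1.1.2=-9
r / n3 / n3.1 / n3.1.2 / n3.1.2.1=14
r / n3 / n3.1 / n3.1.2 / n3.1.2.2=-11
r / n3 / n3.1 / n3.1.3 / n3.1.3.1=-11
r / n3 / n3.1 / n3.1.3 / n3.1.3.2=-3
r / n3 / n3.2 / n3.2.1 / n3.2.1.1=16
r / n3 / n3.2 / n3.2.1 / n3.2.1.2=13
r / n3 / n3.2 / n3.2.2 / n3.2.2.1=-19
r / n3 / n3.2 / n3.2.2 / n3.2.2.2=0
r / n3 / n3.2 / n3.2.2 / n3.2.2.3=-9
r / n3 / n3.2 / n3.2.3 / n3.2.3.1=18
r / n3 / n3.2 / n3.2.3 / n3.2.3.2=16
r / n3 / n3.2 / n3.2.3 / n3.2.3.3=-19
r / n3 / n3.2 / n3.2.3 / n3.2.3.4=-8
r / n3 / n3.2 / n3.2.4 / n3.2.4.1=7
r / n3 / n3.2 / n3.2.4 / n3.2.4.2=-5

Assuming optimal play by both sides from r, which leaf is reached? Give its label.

n1.1.1 (MAX): max(6, 4) = 6
n1.1.2 (MAX): max(-9, 18, -3) = 18
n1.1 (MIN): min(6, 18) = 6
n1.2.1 (MAX): max(-3, -1) = -1
n1.2.2 (MAX): max(-15, 18) = 18
n1.2.3 (MAX): max(17, 8, 15) = 17
n1.2 (MIN): min(-1, 18, 17) = -1
n1 (MAX): max(6, -1) = 6
n2.1.1 (MAX): max(18, -12, -18, -6) = 18
n2.1.2 (MAX): max(-13, 20, 18) = 20
n2.1.3 (MAX): max(-1, -17, -7) = -1
n2.1 (MIN): min(18, 20, -1) = -1
n2.2.1 (MAX): max(19, -10) = 19
n2.2.2 (MAX): max(-17, -18) = -17
n2.2 (MIN): min(19, -17) = -17
n2.3.1 (MAX): max(7, -18, 18) = 18
n2.3.2 (MAX): max(-19, -13) = -13
n2.3.3 (MAX): max(-8, 17) = 17
n2.3 (MIN): min(18, -13, 17) = -13
n2 (MAX): max(-1, -17, -13) = -1
n3.1.1 (MAX): max(-19, -9) = -9
n3.1.2 (MAX): max(14, -11) = 14
n3.1.3 (MAX): max(-11, -3) = -3
n3.1 (MIN): min(-9, 14, -3) = -9
n3.2.1 (MAX): max(16, 13) = 16
n3.2.2 (MAX): max(-19, 0, -9) = 0
n3.2.3 (MAX): max(18, 16, -19, -8) = 18
n3.2.4 (MAX): max(7, -5) = 7
n3.2 (MIN): min(16, 0, 18, 7) = 0
n3 (MAX): max(-9, 0) = 0
r (MIN): min(6, -1, 0) = -1
At r, MIN picks n2 (lowest: -1).
At n2, MAX picks n2.1 (highest: -1).
At n2.1, MIN picks n2.1.3 (lowest: -1).
At n2.1.3, MAX picks n2.1.3.1 (highest: -1).
Terminal value -1.

n2.1.3.1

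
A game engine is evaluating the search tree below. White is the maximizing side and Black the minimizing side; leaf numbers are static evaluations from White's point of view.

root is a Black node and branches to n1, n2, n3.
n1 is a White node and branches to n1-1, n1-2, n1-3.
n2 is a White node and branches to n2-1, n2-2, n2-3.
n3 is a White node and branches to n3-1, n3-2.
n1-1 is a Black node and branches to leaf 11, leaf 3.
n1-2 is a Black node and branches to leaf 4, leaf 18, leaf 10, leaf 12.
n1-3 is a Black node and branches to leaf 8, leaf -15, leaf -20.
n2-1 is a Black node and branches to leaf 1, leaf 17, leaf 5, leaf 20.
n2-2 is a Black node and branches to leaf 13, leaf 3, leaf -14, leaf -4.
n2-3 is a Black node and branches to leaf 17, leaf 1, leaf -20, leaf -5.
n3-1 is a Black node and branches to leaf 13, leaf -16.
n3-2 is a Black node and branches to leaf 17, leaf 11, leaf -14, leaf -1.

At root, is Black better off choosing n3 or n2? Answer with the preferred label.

n3

n3-1 (Black): min(13, -16) = -16
n3-2 (Black): min(17, 11, -14, -1) = -14
n3 (White): max(-16, -14) = -14
n2-1 (Black): min(1, 17, 5, 20) = 1
n2-2 (Black): min(13, 3, -14, -4) = -14
n2-3 (Black): min(17, 1, -20, -5) = -20
n2 (White): max(1, -14, -20) = 1
Black prefers the lower value; n3=-14, n2=1. n3 is better since -14 < 1.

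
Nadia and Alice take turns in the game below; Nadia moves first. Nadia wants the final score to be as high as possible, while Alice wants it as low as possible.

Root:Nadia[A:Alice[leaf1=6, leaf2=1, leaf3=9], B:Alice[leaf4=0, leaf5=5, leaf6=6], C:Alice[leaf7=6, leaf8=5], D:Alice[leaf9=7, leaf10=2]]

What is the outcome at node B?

B (Alice): min(0, 5, 6) = 0

0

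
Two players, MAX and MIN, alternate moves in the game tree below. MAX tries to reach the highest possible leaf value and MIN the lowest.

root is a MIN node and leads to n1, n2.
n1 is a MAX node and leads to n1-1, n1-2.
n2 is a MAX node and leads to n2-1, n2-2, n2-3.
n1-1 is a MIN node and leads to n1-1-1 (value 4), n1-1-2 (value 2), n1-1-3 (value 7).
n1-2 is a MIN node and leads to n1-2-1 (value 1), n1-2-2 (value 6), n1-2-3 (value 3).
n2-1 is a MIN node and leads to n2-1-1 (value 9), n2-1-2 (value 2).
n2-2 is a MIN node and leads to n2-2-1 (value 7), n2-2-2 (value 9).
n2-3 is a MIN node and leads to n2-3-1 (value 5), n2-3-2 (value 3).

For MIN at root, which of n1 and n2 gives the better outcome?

n1-1 (MIN): min(4, 2, 7) = 2
n1-2 (MIN): min(1, 6, 3) = 1
n1 (MAX): max(2, 1) = 2
n2-1 (MIN): min(9, 2) = 2
n2-2 (MIN): min(7, 9) = 7
n2-3 (MIN): min(5, 3) = 3
n2 (MAX): max(2, 7, 3) = 7
MIN prefers the lower value; n1=2, n2=7. n1 is better since 2 < 7.

n1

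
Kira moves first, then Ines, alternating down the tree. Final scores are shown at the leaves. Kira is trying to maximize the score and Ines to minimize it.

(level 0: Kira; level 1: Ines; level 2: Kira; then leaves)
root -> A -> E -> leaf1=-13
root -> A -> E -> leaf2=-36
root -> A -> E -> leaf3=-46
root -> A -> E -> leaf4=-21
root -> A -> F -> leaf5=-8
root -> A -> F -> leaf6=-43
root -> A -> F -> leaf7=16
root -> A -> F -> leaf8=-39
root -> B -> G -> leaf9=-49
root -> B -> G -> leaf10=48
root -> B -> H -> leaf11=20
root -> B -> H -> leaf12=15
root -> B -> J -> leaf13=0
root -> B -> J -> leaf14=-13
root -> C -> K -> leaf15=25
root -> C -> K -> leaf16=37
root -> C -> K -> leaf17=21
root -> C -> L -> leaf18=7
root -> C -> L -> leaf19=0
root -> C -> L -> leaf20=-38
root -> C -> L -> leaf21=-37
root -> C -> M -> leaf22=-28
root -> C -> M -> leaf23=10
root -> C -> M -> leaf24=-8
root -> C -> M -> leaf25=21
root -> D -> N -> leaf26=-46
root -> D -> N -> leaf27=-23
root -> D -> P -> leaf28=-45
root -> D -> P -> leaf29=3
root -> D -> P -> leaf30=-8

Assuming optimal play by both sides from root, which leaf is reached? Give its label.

E (Kira): max(-13, -36, -46, -21) = -13
F (Kira): max(-8, -43, 16, -39) = 16
A (Ines): min(-13, 16) = -13
G (Kira): max(-49, 48) = 48
H (Kira): max(20, 15) = 20
J (Kira): max(0, -13) = 0
B (Ines): min(48, 20, 0) = 0
K (Kira): max(25, 37, 21) = 37
L (Kira): max(7, 0, -38, -37) = 7
M (Kira): max(-28, 10, -8, 21) = 21
C (Ines): min(37, 7, 21) = 7
N (Kira): max(-46, -23) = -23
P (Kira): max(-45, 3, -8) = 3
D (Ines): min(-23, 3) = -23
root (Kira): max(-13, 0, 7, -23) = 7
At root, Kira picks C (highest: 7).
At C, Ines picks L (lowest: 7).
At L, Kira picks leaf18 (highest: 7).
Terminal value 7.

leaf18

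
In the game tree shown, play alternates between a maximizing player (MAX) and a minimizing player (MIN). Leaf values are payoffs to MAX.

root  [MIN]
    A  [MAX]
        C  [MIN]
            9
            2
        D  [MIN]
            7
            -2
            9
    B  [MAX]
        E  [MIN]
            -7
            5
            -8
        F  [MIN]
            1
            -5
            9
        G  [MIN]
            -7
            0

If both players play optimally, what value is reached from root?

C (MIN): min(9, 2) = 2
D (MIN): min(7, -2, 9) = -2
A (MAX): max(2, -2) = 2
E (MIN): min(-7, 5, -8) = -8
F (MIN): min(1, -5, 9) = -5
G (MIN): min(-7, 0) = -7
B (MAX): max(-8, -5, -7) = -5
root (MIN): min(2, -5) = -5

-5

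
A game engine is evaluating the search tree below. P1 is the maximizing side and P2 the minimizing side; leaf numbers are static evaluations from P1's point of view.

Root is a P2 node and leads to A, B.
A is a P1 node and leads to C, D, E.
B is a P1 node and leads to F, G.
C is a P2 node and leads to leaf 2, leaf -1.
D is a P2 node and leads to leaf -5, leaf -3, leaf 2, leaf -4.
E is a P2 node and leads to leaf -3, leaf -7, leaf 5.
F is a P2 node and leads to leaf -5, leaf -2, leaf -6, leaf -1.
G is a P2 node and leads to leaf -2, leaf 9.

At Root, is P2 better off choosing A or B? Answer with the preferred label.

B

C (P2): min(2, -1) = -1
D (P2): min(-5, -3, 2, -4) = -5
E (P2): min(-3, -7, 5) = -7
A (P1): max(-1, -5, -7) = -1
F (P2): min(-5, -2, -6, -1) = -6
G (P2): min(-2, 9) = -2
B (P1): max(-6, -2) = -2
P2 prefers the lower value; A=-1, B=-2. B is better since -2 < -1.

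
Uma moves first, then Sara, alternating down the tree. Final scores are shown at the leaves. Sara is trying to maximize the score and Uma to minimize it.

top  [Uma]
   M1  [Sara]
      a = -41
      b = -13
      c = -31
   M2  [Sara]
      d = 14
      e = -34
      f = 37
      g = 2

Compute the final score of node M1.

M1 (Sara): max(-41, -13, -31) = -13

-13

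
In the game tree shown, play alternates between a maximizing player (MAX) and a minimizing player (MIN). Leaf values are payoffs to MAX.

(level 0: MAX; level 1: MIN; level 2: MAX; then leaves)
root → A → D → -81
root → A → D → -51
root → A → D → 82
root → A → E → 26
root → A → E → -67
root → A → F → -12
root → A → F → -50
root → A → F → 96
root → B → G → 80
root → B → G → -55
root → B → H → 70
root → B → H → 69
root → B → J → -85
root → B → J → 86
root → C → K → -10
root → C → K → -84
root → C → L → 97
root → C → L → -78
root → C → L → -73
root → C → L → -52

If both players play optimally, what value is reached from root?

D (MAX): max(-81, -51, 82) = 82
E (MAX): max(26, -67) = 26
F (MAX): max(-12, -50, 96) = 96
A (MIN): min(82, 26, 96) = 26
G (MAX): max(80, -55) = 80
H (MAX): max(70, 69) = 70
J (MAX): max(-85, 86) = 86
B (MIN): min(80, 70, 86) = 70
K (MAX): max(-10, -84) = -10
L (MAX): max(97, -78, -73, -52) = 97
C (MIN): min(-10, 97) = -10
root (MAX): max(26, 70, -10) = 70

70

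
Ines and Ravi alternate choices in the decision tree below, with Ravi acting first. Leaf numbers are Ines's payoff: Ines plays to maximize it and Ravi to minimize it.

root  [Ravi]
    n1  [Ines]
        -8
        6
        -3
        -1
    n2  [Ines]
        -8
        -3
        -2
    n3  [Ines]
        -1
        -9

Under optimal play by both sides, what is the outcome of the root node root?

-2

n1 (Ines): max(-8, 6, -3, -1) = 6
n2 (Ines): max(-8, -3, -2) = -2
n3 (Ines): max(-1, -9) = -1
root (Ravi): min(6, -2, -1) = -2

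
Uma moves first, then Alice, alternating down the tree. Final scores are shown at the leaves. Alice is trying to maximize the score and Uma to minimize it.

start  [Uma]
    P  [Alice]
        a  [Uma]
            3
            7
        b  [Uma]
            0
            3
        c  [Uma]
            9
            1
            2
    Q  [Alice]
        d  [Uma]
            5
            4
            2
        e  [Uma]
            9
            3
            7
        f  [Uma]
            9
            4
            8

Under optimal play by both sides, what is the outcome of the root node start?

a (Uma): min(3, 7) = 3
b (Uma): min(0, 3) = 0
c (Uma): min(9, 1, 2) = 1
P (Alice): max(3, 0, 1) = 3
d (Uma): min(5, 4, 2) = 2
e (Uma): min(9, 3, 7) = 3
f (Uma): min(9, 4, 8) = 4
Q (Alice): max(2, 3, 4) = 4
start (Uma): min(3, 4) = 3

3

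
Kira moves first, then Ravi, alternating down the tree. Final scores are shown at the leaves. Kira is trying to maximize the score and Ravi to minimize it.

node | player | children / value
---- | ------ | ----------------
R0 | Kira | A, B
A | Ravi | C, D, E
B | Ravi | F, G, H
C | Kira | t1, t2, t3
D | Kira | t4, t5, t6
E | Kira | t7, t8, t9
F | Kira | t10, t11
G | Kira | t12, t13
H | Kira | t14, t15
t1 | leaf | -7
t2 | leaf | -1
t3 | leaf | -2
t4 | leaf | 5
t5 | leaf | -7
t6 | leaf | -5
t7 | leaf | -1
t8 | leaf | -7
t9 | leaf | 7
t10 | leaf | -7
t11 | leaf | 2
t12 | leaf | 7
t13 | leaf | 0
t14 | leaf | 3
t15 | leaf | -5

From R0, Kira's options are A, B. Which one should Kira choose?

C (Kira): max(-7, -1, -2) = -1
D (Kira): max(5, -7, -5) = 5
E (Kira): max(-1, -7, 7) = 7
A (Ravi): min(-1, 5, 7) = -1
F (Kira): max(-7, 2) = 2
G (Kira): max(7, 0) = 7
H (Kira): max(3, -5) = 3
B (Ravi): min(2, 7, 3) = 2
R0 (Kira): max(-1, 2) = 2
Kira at R0 wants the highest of {A=-1, B=2}, so chooses B.

B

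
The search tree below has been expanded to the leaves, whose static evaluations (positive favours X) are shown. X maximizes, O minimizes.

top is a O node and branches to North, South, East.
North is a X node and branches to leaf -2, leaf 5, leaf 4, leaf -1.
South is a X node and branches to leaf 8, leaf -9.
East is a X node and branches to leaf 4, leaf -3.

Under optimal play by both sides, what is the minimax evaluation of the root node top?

4

North (X): max(-2, 5, 4, -1) = 5
South (X): max(8, -9) = 8
East (X): max(4, -3) = 4
top (O): min(5, 8, 4) = 4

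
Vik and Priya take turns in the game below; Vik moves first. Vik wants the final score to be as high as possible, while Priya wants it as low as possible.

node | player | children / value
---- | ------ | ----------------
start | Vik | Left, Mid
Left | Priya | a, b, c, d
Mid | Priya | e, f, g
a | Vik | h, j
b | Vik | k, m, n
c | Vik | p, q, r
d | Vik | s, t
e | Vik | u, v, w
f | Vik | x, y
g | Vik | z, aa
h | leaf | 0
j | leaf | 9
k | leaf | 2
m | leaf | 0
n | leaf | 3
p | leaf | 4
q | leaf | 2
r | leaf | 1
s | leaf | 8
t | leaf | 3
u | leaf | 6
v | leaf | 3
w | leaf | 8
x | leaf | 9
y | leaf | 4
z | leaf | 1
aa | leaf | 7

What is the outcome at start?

7

a (Vik): max(0, 9) = 9
b (Vik): max(2, 0, 3) = 3
c (Vik): max(4, 2, 1) = 4
d (Vik): max(8, 3) = 8
Left (Priya): min(9, 3, 4, 8) = 3
e (Vik): max(6, 3, 8) = 8
f (Vik): max(9, 4) = 9
g (Vik): max(1, 7) = 7
Mid (Priya): min(8, 9, 7) = 7
start (Vik): max(3, 7) = 7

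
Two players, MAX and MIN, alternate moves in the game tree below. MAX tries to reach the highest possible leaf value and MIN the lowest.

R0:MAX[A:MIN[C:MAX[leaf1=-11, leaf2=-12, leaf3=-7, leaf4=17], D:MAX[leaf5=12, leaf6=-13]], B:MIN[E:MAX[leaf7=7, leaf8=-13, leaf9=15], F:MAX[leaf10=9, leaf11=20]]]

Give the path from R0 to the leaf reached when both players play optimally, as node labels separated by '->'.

R0 -> B -> E -> leaf9

C (MAX): max(-11, -12, -7, 17) = 17
D (MAX): max(12, -13) = 12
A (MIN): min(17, 12) = 12
E (MAX): max(7, -13, 15) = 15
F (MAX): max(9, 20) = 20
B (MIN): min(15, 20) = 15
R0 (MAX): max(12, 15) = 15
At R0, MAX picks B (highest: 15).
At B, MIN picks E (lowest: 15).
At E, MAX picks leaf9 (highest: 15).
Terminal value 15.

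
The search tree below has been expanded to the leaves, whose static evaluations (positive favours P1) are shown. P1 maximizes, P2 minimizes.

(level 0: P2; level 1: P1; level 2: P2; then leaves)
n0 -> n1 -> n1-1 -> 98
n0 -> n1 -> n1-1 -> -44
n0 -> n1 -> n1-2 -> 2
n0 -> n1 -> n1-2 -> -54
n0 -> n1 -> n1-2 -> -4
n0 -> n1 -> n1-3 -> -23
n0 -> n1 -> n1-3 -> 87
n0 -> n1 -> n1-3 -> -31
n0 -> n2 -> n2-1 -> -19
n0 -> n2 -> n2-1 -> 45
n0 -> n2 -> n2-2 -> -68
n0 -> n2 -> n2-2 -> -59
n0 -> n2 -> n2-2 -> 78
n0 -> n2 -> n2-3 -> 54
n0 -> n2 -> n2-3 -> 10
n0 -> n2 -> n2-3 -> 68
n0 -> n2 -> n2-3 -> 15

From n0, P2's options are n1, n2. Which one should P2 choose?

n1-1 (P2): min(98, -44) = -44
n1-2 (P2): min(2, -54, -4) = -54
n1-3 (P2): min(-23, 87, -31) = -31
n1 (P1): max(-44, -54, -31) = -31
n2-1 (P2): min(-19, 45) = -19
n2-2 (P2): min(-68, -59, 78) = -68
n2-3 (P2): min(54, 10, 68, 15) = 10
n2 (P1): max(-19, -68, 10) = 10
n0 (P2): min(-31, 10) = -31
P2 at n0 wants the lowest of {n1=-31, n2=10}, so chooses n1.

n1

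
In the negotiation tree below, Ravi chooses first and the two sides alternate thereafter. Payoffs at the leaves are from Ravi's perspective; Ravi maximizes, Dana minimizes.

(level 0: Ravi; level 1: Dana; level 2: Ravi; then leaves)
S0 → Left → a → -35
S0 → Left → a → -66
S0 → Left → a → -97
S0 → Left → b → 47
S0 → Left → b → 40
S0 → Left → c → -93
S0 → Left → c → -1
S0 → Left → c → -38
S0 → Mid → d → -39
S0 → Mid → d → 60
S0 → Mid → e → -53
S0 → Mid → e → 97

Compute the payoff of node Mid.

60

d (Ravi): max(-39, 60) = 60
e (Ravi): max(-53, 97) = 97
Mid (Dana): min(60, 97) = 60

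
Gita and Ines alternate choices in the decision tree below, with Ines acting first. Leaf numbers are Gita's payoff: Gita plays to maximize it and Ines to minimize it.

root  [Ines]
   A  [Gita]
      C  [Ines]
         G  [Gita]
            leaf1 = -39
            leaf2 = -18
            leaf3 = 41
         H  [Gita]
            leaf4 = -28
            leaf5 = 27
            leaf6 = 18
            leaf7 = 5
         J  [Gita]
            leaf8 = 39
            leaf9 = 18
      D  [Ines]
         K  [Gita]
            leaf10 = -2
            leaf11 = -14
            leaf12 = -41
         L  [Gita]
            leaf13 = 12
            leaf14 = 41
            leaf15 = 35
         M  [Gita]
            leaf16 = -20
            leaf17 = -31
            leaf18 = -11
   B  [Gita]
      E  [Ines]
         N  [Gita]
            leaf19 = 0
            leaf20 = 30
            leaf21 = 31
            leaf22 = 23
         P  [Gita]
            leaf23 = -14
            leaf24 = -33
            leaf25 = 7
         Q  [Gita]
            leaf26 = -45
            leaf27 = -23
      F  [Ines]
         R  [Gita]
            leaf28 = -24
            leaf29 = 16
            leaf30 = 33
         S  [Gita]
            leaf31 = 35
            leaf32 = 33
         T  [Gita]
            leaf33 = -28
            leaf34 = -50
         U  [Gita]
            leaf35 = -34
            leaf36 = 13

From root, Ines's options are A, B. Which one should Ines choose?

G (Gita): max(-39, -18, 41) = 41
H (Gita): max(-28, 27, 18, 5) = 27
J (Gita): max(39, 18) = 39
C (Ines): min(41, 27, 39) = 27
K (Gita): max(-2, -14, -41) = -2
L (Gita): max(12, 41, 35) = 41
M (Gita): max(-20, -31, -11) = -11
D (Ines): min(-2, 41, -11) = -11
A (Gita): max(27, -11) = 27
N (Gita): max(0, 30, 31, 23) = 31
P (Gita): max(-14, -33, 7) = 7
Q (Gita): max(-45, -23) = -23
E (Ines): min(31, 7, -23) = -23
R (Gita): max(-24, 16, 33) = 33
S (Gita): max(35, 33) = 35
T (Gita): max(-28, -50) = -28
U (Gita): max(-34, 13) = 13
F (Ines): min(33, 35, -28, 13) = -28
B (Gita): max(-23, -28) = -23
root (Ines): min(27, -23) = -23
Ines at root wants the lowest of {A=27, B=-23}, so chooses B.

B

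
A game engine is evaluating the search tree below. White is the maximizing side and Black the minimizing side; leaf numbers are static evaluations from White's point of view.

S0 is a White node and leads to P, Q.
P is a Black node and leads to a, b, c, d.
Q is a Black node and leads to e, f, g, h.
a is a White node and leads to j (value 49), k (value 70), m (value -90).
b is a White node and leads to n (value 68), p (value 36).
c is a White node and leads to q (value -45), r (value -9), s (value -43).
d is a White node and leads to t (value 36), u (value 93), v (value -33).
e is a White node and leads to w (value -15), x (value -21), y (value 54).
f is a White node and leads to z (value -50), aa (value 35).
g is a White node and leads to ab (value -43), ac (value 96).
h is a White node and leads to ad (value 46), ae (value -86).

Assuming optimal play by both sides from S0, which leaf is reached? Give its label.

a (White): max(49, 70, -90) = 70
b (White): max(68, 36) = 68
c (White): max(-45, -9, -43) = -9
d (White): max(36, 93, -33) = 93
P (Black): min(70, 68, -9, 93) = -9
e (White): max(-15, -21, 54) = 54
f (White): max(-50, 35) = 35
g (White): max(-43, 96) = 96
h (White): max(46, -86) = 46
Q (Black): min(54, 35, 96, 46) = 35
S0 (White): max(-9, 35) = 35
At S0, White picks Q (highest: 35).
At Q, Black picks f (lowest: 35).
At f, White picks aa (highest: 35).
Terminal value 35.

aa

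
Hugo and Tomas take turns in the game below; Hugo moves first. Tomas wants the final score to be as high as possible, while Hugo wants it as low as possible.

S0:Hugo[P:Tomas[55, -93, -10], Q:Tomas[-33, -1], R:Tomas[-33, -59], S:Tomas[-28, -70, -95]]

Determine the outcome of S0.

P (Tomas): max(55, -93, -10) = 55
Q (Tomas): max(-33, -1) = -1
R (Tomas): max(-33, -59) = -33
S (Tomas): max(-28, -70, -95) = -28
S0 (Hugo): min(55, -1, -33, -28) = -33

-33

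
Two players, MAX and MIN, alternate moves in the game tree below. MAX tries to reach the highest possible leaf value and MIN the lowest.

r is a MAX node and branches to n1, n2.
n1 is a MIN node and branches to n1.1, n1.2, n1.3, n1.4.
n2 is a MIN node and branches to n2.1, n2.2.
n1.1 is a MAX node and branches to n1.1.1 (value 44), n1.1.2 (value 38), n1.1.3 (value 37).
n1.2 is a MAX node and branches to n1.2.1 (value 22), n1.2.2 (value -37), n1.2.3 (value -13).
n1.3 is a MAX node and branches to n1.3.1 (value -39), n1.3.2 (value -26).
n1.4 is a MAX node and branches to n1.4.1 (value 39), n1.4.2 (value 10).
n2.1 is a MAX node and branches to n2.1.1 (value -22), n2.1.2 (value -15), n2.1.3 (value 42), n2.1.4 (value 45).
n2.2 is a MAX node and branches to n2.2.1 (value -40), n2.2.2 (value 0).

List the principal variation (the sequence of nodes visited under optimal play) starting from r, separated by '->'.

r -> n2 -> n2.2 -> n2.2.2

n1.1 (MAX): max(44, 38, 37) = 44
n1.2 (MAX): max(22, -37, -13) = 22
n1.3 (MAX): max(-39, -26) = -26
n1.4 (MAX): max(39, 10) = 39
n1 (MIN): min(44, 22, -26, 39) = -26
n2.1 (MAX): max(-22, -15, 42, 45) = 45
n2.2 (MAX): max(-40, 0) = 0
n2 (MIN): min(45, 0) = 0
r (MAX): max(-26, 0) = 0
At r, MAX picks n2 (highest: 0).
At n2, MIN picks n2.2 (lowest: 0).
At n2.2, MAX picks n2.2.2 (highest: 0).
Terminal value 0.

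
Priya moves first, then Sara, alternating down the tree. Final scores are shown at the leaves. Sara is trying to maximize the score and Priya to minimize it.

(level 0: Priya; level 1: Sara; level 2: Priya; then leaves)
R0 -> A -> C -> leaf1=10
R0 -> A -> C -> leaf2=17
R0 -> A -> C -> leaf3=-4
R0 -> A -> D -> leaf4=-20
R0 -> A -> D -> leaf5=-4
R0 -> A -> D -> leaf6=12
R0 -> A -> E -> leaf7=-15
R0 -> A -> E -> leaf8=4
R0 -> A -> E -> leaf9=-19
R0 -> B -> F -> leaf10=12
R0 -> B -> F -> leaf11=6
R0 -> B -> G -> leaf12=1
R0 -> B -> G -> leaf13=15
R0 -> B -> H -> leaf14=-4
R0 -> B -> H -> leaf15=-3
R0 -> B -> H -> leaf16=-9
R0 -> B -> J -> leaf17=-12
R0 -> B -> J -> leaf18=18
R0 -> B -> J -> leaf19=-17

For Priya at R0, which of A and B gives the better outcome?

C (Priya): min(10, 17, -4) = -4
D (Priya): min(-20, -4, 12) = -20
E (Priya): min(-15, 4, -19) = -19
A (Sara): max(-4, -20, -19) = -4
F (Priya): min(12, 6) = 6
G (Priya): min(1, 15) = 1
H (Priya): min(-4, -3, -9) = -9
J (Priya): min(-12, 18, -17) = -17
B (Sara): max(6, 1, -9, -17) = 6
Priya prefers the lower value; A=-4, B=6. A is better since -4 < 6.

A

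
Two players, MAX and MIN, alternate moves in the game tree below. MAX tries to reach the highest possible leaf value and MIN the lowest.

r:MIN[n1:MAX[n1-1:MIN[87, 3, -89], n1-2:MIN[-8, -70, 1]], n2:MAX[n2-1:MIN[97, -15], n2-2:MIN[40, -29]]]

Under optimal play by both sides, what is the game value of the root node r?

n1-1 (MIN): min(87, 3, -89) = -89
n1-2 (MIN): min(-8, -70, 1) = -70
n1 (MAX): max(-89, -70) = -70
n2-1 (MIN): min(97, -15) = -15
n2-2 (MIN): min(40, -29) = -29
n2 (MAX): max(-15, -29) = -15
r (MIN): min(-70, -15) = -70

-70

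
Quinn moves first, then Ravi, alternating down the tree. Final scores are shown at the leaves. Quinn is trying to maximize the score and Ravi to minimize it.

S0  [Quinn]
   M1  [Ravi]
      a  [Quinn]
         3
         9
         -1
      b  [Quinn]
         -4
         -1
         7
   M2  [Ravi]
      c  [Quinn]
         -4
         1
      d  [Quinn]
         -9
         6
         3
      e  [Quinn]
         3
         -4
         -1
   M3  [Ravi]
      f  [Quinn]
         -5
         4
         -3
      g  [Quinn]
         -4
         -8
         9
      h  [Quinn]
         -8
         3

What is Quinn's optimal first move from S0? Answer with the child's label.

a (Quinn): max(3, 9, -1) = 9
b (Quinn): max(-4, -1, 7) = 7
M1 (Ravi): min(9, 7) = 7
c (Quinn): max(-4, 1) = 1
d (Quinn): max(-9, 6, 3) = 6
e (Quinn): max(3, -4, -1) = 3
M2 (Ravi): min(1, 6, 3) = 1
f (Quinn): max(-5, 4, -3) = 4
g (Quinn): max(-4, -8, 9) = 9
h (Quinn): max(-8, 3) = 3
M3 (Ravi): min(4, 9, 3) = 3
S0 (Quinn): max(7, 1, 3) = 7
Quinn at S0 wants the highest of {M1=7, M2=1, M3=3}, so chooses M1.

M1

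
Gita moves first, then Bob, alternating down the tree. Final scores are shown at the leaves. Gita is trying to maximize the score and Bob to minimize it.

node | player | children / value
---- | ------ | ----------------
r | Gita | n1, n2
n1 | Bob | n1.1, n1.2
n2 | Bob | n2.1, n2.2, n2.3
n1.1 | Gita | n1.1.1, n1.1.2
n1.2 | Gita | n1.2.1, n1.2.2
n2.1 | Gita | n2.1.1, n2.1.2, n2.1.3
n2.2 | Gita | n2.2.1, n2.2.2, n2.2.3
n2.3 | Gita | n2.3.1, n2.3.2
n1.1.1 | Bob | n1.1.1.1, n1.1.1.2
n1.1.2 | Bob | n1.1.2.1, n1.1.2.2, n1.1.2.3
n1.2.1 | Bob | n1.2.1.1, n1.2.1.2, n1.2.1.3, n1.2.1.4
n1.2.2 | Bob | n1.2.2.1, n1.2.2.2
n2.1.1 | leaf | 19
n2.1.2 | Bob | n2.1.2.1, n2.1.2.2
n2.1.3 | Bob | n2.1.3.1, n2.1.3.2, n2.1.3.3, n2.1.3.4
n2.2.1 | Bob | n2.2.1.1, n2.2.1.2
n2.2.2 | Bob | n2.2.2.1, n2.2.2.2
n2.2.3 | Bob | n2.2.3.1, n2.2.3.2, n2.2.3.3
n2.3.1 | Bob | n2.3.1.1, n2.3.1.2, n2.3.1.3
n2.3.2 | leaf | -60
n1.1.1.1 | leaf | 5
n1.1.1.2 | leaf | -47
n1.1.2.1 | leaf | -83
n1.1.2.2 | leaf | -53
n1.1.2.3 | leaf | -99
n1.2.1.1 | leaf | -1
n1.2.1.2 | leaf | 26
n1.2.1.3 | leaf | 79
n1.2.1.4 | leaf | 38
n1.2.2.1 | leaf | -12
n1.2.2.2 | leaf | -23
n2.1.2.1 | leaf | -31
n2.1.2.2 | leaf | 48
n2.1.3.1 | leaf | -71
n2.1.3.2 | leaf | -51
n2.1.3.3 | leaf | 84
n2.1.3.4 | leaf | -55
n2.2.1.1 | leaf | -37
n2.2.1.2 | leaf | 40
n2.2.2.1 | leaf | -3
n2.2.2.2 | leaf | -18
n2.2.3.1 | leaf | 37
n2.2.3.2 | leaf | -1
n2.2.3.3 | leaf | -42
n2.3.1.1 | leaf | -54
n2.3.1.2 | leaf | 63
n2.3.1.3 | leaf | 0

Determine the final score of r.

-47

n1.1.1 (Bob): min(5, -47) = -47
n1.1.2 (Bob): min(-83, -53, -99) = -99
n1.1 (Gita): max(-47, -99) = -47
n1.2.1 (Bob): min(-1, 26, 79, 38) = -1
n1.2.2 (Bob): min(-12, -23) = -23
n1.2 (Gita): max(-1, -23) = -1
n1 (Bob): min(-47, -1) = -47
n2.1.2 (Bob): min(-31, 48) = -31
n2.1.3 (Bob): min(-71, -51, 84, -55) = -71
n2.1 (Gita): max(19, -31, -71) = 19
n2.2.1 (Bob): min(-37, 40) = -37
n2.2.2 (Bob): min(-3, -18) = -18
n2.2.3 (Bob): min(37, -1, -42) = -42
n2.2 (Gita): max(-37, -18, -42) = -18
n2.3.1 (Bob): min(-54, 63, 0) = -54
n2.3 (Gita): max(-54, -60) = -54
n2 (Bob): min(19, -18, -54) = -54
r (Gita): max(-47, -54) = -47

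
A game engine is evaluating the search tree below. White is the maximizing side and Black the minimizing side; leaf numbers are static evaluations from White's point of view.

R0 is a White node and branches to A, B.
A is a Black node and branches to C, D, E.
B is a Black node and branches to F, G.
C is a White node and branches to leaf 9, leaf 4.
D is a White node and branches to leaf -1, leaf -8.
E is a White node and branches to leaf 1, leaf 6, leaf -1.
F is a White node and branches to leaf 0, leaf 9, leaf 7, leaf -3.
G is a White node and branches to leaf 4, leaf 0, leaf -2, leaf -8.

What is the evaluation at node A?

C (White): max(9, 4) = 9
D (White): max(-1, -8) = -1
E (White): max(1, 6, -1) = 6
A (Black): min(9, -1, 6) = -1

-1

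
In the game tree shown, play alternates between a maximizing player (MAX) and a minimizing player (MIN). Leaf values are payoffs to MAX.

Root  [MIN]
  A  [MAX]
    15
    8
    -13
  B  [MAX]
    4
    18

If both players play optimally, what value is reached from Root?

A (MAX): max(15, 8, -13) = 15
B (MAX): max(4, 18) = 18
Root (MIN): min(15, 18) = 15

15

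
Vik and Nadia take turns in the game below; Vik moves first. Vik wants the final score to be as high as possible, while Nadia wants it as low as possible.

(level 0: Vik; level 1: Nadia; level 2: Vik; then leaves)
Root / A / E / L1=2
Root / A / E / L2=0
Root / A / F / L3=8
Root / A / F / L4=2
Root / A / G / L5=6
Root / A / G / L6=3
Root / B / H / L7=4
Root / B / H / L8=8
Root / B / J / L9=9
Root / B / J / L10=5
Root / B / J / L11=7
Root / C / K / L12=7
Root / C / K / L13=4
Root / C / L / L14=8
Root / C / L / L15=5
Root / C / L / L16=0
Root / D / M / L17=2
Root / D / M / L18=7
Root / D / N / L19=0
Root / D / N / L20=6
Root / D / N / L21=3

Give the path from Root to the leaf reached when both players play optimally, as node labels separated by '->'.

Root -> B -> H -> L8

E (Vik): max(2, 0) = 2
F (Vik): max(8, 2) = 8
G (Vik): max(6, 3) = 6
A (Nadia): min(2, 8, 6) = 2
H (Vik): max(4, 8) = 8
J (Vik): max(9, 5, 7) = 9
B (Nadia): min(8, 9) = 8
K (Vik): max(7, 4) = 7
L (Vik): max(8, 5, 0) = 8
C (Nadia): min(7, 8) = 7
M (Vik): max(2, 7) = 7
N (Vik): max(0, 6, 3) = 6
D (Nadia): min(7, 6) = 6
Root (Vik): max(2, 8, 7, 6) = 8
At Root, Vik picks B (highest: 8).
At B, Nadia picks H (lowest: 8).
At H, Vik picks L8 (highest: 8).
Terminal value 8.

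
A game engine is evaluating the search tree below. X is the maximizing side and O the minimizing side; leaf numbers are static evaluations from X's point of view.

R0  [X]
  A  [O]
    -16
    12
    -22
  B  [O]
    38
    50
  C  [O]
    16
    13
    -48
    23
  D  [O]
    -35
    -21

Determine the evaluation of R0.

38

A (O): min(-16, 12, -22) = -22
B (O): min(38, 50) = 38
C (O): min(16, 13, -48, 23) = -48
D (O): min(-35, -21) = -35
R0 (X): max(-22, 38, -48, -35) = 38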